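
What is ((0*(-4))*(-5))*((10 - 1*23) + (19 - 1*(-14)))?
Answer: 0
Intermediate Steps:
((0*(-4))*(-5))*((10 - 1*23) + (19 - 1*(-14))) = (0*(-5))*((10 - 23) + (19 + 14)) = 0*(-13 + 33) = 0*20 = 0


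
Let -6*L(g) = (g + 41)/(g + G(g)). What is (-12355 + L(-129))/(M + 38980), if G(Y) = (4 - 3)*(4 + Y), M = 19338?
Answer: -4707277/22219158 ≈ -0.21186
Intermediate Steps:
G(Y) = 4 + Y (G(Y) = 1*(4 + Y) = 4 + Y)
L(g) = -(41 + g)/(6*(4 + 2*g)) (L(g) = -(g + 41)/(6*(g + (4 + g))) = -(41 + g)/(6*(4 + 2*g)))
(-12355 + L(-129))/(M + 38980) = (-12355 + (-41 - 1*(-129))/(12*(2 - 129)))/(19338 + 38980) = (-12355 + (1/12)*(-41 + 129)/(-127))/58318 = (-12355 + (1/12)*(-1/127)*88)*(1/58318) = (-12355 - 22/381)*(1/58318) = -4707277/381*1/58318 = -4707277/22219158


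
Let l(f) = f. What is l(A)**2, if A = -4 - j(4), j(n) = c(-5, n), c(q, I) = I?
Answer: 64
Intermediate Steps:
j(n) = n
A = -8 (A = -4 - 1*4 = -4 - 4 = -8)
l(A)**2 = (-8)**2 = 64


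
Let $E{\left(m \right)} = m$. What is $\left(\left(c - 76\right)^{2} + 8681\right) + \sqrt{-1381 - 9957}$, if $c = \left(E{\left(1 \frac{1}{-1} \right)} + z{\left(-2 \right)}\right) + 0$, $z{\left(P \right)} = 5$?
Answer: $13865 + i \sqrt{11338} \approx 13865.0 + 106.48 i$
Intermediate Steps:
$c = 4$ ($c = \left(1 \frac{1}{-1} + 5\right) + 0 = \left(1 \left(-1\right) + 5\right) + 0 = \left(-1 + 5\right) + 0 = 4 + 0 = 4$)
$\left(\left(c - 76\right)^{2} + 8681\right) + \sqrt{-1381 - 9957} = \left(\left(4 - 76\right)^{2} + 8681\right) + \sqrt{-1381 - 9957} = \left(\left(-72\right)^{2} + 8681\right) + \sqrt{-11338} = \left(5184 + 8681\right) + i \sqrt{11338} = 13865 + i \sqrt{11338}$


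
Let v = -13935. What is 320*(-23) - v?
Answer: 6575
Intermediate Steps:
320*(-23) - v = 320*(-23) - 1*(-13935) = -7360 + 13935 = 6575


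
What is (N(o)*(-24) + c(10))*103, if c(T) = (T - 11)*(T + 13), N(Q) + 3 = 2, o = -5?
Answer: 103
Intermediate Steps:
N(Q) = -1 (N(Q) = -3 + 2 = -1)
c(T) = (-11 + T)*(13 + T)
(N(o)*(-24) + c(10))*103 = (-1*(-24) + (-143 + 10**2 + 2*10))*103 = (24 + (-143 + 100 + 20))*103 = (24 - 23)*103 = 1*103 = 103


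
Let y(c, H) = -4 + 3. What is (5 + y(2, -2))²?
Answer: 16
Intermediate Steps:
y(c, H) = -1
(5 + y(2, -2))² = (5 - 1)² = 4² = 16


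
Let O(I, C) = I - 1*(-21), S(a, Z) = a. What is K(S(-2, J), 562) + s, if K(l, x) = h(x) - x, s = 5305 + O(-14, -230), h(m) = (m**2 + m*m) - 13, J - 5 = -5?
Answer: 636425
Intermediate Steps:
J = 0 (J = 5 - 5 = 0)
O(I, C) = 21 + I (O(I, C) = I + 21 = 21 + I)
h(m) = -13 + 2*m**2 (h(m) = (m**2 + m**2) - 13 = 2*m**2 - 13 = -13 + 2*m**2)
s = 5312 (s = 5305 + (21 - 14) = 5305 + 7 = 5312)
K(l, x) = -13 - x + 2*x**2 (K(l, x) = (-13 + 2*x**2) - x = -13 - x + 2*x**2)
K(S(-2, J), 562) + s = (-13 - 1*562 + 2*562**2) + 5312 = (-13 - 562 + 2*315844) + 5312 = (-13 - 562 + 631688) + 5312 = 631113 + 5312 = 636425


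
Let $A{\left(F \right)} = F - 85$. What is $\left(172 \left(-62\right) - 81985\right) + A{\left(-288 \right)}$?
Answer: $-93022$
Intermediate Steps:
$A{\left(F \right)} = -85 + F$ ($A{\left(F \right)} = F - 85 = -85 + F$)
$\left(172 \left(-62\right) - 81985\right) + A{\left(-288 \right)} = \left(172 \left(-62\right) - 81985\right) - 373 = \left(-10664 - 81985\right) - 373 = -92649 - 373 = -93022$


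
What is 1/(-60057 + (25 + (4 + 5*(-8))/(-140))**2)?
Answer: -1225/72788369 ≈ -1.6830e-5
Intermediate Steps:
1/(-60057 + (25 + (4 + 5*(-8))/(-140))**2) = 1/(-60057 + (25 + (4 - 40)*(-1/140))**2) = 1/(-60057 + (25 - 36*(-1/140))**2) = 1/(-60057 + (25 + 9/35)**2) = 1/(-60057 + (884/35)**2) = 1/(-60057 + 781456/1225) = 1/(-72788369/1225) = -1225/72788369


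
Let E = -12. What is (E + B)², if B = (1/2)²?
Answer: 2209/16 ≈ 138.06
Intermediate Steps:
B = ¼ (B = (½)² = ¼ ≈ 0.25000)
(E + B)² = (-12 + ¼)² = (-47/4)² = 2209/16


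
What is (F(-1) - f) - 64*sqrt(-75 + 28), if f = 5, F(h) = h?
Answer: -6 - 64*I*sqrt(47) ≈ -6.0 - 438.76*I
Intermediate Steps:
(F(-1) - f) - 64*sqrt(-75 + 28) = (-1 - 1*5) - 64*sqrt(-75 + 28) = (-1 - 5) - 64*I*sqrt(47) = -6 - 64*I*sqrt(47)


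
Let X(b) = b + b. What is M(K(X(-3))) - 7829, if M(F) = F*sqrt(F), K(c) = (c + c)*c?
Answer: -7829 + 432*sqrt(2) ≈ -7218.1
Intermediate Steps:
X(b) = 2*b
K(c) = 2*c**2 (K(c) = (2*c)*c = 2*c**2)
M(F) = F**(3/2)
M(K(X(-3))) - 7829 = (2*(2*(-3))**2)**(3/2) - 7829 = (2*(-6)**2)**(3/2) - 7829 = (2*36)**(3/2) - 7829 = 72**(3/2) - 7829 = 432*sqrt(2) - 7829 = -7829 + 432*sqrt(2)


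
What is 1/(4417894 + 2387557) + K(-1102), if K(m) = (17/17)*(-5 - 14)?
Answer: -129303568/6805451 ≈ -19.000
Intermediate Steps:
K(m) = -19 (K(m) = (17*(1/17))*(-19) = 1*(-19) = -19)
1/(4417894 + 2387557) + K(-1102) = 1/(4417894 + 2387557) - 19 = 1/6805451 - 19 = -129303568/6805451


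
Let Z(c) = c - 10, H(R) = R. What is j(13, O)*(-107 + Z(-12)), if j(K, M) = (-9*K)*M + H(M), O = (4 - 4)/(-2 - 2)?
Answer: 0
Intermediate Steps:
O = 0 (O = 0/(-4) = 0*(-¼) = 0)
Z(c) = -10 + c
j(K, M) = M - 9*K*M (j(K, M) = (-9*K)*M + M = -9*K*M + M = M - 9*K*M)
j(13, O)*(-107 + Z(-12)) = (0*(1 - 9*13))*(-107 + (-10 - 12)) = (0*(1 - 117))*(-107 - 22) = (0*(-116))*(-129) = 0*(-129) = 0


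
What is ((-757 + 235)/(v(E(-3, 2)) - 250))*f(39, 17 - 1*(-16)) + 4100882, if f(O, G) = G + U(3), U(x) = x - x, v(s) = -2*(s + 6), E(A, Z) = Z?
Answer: 545425919/133 ≈ 4.1009e+6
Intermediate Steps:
v(s) = -12 - 2*s (v(s) = -2*(6 + s) = -12 - 2*s)
U(x) = 0
f(O, G) = G (f(O, G) = G + 0 = G)
((-757 + 235)/(v(E(-3, 2)) - 250))*f(39, 17 - 1*(-16)) + 4100882 = ((-757 + 235)/((-12 - 2*2) - 250))*(17 - 1*(-16)) + 4100882 = (-522/((-12 - 4) - 250))*(17 + 16) + 4100882 = -522/(-16 - 250)*33 + 4100882 = -522/(-266)*33 + 4100882 = -522*(-1/266)*33 + 4100882 = (261/133)*33 + 4100882 = 8613/133 + 4100882 = 545425919/133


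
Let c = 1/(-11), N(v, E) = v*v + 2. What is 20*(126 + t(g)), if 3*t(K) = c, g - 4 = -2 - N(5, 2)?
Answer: 83140/33 ≈ 2519.4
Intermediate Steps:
N(v, E) = 2 + v**2 (N(v, E) = v**2 + 2 = 2 + v**2)
g = -25 (g = 4 + (-2 - (2 + 5**2)) = 4 + (-2 - (2 + 25)) = 4 + (-2 - 1*27) = 4 + (-2 - 27) = 4 - 29 = -25)
c = -1/11 ≈ -0.090909
t(K) = -1/33 (t(K) = (1/3)*(-1/11) = -1/33)
20*(126 + t(g)) = 20*(126 - 1/33) = 20*(4157/33) = 83140/33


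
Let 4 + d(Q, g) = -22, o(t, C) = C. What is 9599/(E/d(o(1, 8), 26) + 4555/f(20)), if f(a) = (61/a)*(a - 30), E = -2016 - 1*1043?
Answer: -15224014/50261 ≈ -302.90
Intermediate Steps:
d(Q, g) = -26 (d(Q, g) = -4 - 22 = -26)
E = -3059 (E = -2016 - 1043 = -3059)
f(a) = 61*(-30 + a)/a (f(a) = (61/a)*(-30 + a) = 61*(-30 + a)/a)
9599/(E/d(o(1, 8), 26) + 4555/f(20)) = 9599/(-3059/(-26) + 4555/(61 - 1830/20)) = 9599/(-3059*(-1/26) + 4555/(61 - 1830*1/20)) = 9599/(3059/26 + 4555/(61 - 183/2)) = 9599/(3059/26 + 4555/(-61/2)) = 9599/(3059/26 + 4555*(-2/61)) = 9599/(3059/26 - 9110/61) = 9599/(-50261/1586) = 9599*(-1586/50261) = -15224014/50261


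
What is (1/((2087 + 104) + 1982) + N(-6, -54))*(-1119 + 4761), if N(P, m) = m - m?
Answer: 1214/1391 ≈ 0.87275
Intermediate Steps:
N(P, m) = 0
(1/((2087 + 104) + 1982) + N(-6, -54))*(-1119 + 4761) = (1/((2087 + 104) + 1982) + 0)*(-1119 + 4761) = (1/(2191 + 1982) + 0)*3642 = (1/4173 + 0)*3642 = (1/4173)*3642 = 1214/1391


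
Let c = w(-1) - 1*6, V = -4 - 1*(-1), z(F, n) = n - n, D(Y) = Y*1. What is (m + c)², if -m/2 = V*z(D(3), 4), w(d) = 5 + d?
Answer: 4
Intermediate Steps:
D(Y) = Y
z(F, n) = 0
V = -3 (V = -4 + 1 = -3)
c = -2 (c = (5 - 1) - 1*6 = 4 - 6 = -2)
m = 0 (m = -(-6)*0 = -2*0 = 0)
(m + c)² = (0 - 2)² = (-2)² = 4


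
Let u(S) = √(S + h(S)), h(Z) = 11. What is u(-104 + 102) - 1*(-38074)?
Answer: 38077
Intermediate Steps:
u(S) = √(11 + S) (u(S) = √(S + 11) = √(11 + S))
u(-104 + 102) - 1*(-38074) = √(11 + (-104 + 102)) - 1*(-38074) = √(11 - 2) + 38074 = √9 + 38074 = 3 + 38074 = 38077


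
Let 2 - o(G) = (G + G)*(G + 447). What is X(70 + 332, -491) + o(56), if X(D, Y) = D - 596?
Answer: -56528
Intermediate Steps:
o(G) = 2 - 2*G*(447 + G) (o(G) = 2 - (G + G)*(G + 447) = 2 - 2*G*(447 + G))
X(D, Y) = -596 + D
X(70 + 332, -491) + o(56) = (-596 + (70 + 332)) + (2 - 894*56 - 2*56**2) = (-596 + 402) + (2 - 50064 - 2*3136) = -194 + (2 - 50064 - 6272) = -194 - 56334 = -56528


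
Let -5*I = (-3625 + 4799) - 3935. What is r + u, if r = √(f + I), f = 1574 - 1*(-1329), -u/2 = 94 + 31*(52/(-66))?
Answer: -4592/33 + 2*√21595/5 ≈ -80.371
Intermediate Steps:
I = 2761/5 (I = -((-3625 + 4799) - 3935)/5 = -(1174 - 3935)/5 = -⅕*(-2761) = 2761/5 ≈ 552.20)
u = -4592/33 (u = -2*(94 + 31*(52/(-66))) = -2*(94 + 31*(52*(-1/66))) = -2*(94 + 31*(-26/33)) = -2*(94 - 806/33) = -2*2296/33 = -4592/33 ≈ -139.15)
f = 2903 (f = 1574 + 1329 = 2903)
r = 2*√21595/5 (r = √(2903 + 2761/5) = √(17276/5) = 2*√21595/5 ≈ 58.781)
r + u = 2*√21595/5 - 4592/33 = -4592/33 + 2*√21595/5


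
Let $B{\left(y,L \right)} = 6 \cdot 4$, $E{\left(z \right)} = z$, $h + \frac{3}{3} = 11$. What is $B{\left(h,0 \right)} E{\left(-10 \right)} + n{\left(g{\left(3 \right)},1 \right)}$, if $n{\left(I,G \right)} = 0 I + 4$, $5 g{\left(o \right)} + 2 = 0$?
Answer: $-236$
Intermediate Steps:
$h = 10$ ($h = -1 + 11 = 10$)
$g{\left(o \right)} = - \frac{2}{5}$ ($g{\left(o \right)} = - \frac{2}{5} + \frac{1}{5} \cdot 0 = - \frac{2}{5} + 0 = - \frac{2}{5}$)
$B{\left(y,L \right)} = 24$
$n{\left(I,G \right)} = 4$ ($n{\left(I,G \right)} = 0 + 4 = 4$)
$B{\left(h,0 \right)} E{\left(-10 \right)} + n{\left(g{\left(3 \right)},1 \right)} = 24 \left(-10\right) + 4 = -240 + 4 = -236$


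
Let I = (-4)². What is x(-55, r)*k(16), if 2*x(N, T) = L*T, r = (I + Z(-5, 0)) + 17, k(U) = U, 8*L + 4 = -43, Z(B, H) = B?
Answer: -1316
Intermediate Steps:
L = -47/8 (L = -½ + (⅛)*(-43) = -½ - 43/8 = -47/8 ≈ -5.8750)
I = 16
r = 28 (r = (16 - 5) + 17 = 11 + 17 = 28)
x(N, T) = -47*T/16 (x(N, T) = (-47*T/8)/2 = -47*T/16)
x(-55, r)*k(16) = -47/16*28*16 = -329/4*16 = -1316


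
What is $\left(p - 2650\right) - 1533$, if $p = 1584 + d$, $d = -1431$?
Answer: $-4030$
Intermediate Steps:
$p = 153$ ($p = 1584 - 1431 = 153$)
$\left(p - 2650\right) - 1533 = \left(153 - 2650\right) - 1533 = -2497 - 1533 = -4030$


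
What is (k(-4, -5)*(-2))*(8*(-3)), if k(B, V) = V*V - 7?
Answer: 864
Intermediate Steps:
k(B, V) = -7 + V² (k(B, V) = V² - 7 = -7 + V²)
(k(-4, -5)*(-2))*(8*(-3)) = ((-7 + (-5)²)*(-2))*(8*(-3)) = ((-7 + 25)*(-2))*(-24) = (18*(-2))*(-24) = -36*(-24) = 864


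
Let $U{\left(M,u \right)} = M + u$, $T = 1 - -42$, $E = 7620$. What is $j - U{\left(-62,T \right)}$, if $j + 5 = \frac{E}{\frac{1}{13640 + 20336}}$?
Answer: $258897134$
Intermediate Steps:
$T = 43$ ($T = 1 + 42 = 43$)
$j = 258897115$ ($j = -5 + \frac{7620}{\frac{1}{13640 + 20336}} = -5 + \frac{7620}{\frac{1}{33976}} = -5 + 7620 \frac{1}{\frac{1}{33976}} = -5 + 7620 \cdot 33976 = -5 + 258897120 = 258897115$)
$j - U{\left(-62,T \right)} = 258897115 - \left(-62 + 43\right) = 258897115 - -19 = 258897115 + 19 = 258897134$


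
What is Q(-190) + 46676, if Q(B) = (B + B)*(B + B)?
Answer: 191076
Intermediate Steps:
Q(B) = 4*B² (Q(B) = (2*B)*(2*B) = 4*B²)
Q(-190) + 46676 = 4*(-190)² + 46676 = 4*36100 + 46676 = 144400 + 46676 = 191076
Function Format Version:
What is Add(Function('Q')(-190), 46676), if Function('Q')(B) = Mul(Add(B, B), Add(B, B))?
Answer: 191076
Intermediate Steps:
Function('Q')(B) = Mul(4, Pow(B, 2)) (Function('Q')(B) = Mul(Mul(2, B), Mul(2, B)) = Mul(4, Pow(B, 2)))
Add(Function('Q')(-190), 46676) = Add(Mul(4, Pow(-190, 2)), 46676) = Add(Mul(4, 36100), 46676) = Add(144400, 46676) = 191076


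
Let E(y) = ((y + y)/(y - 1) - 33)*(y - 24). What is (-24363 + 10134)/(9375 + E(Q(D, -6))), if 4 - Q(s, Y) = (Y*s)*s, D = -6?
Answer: -3116151/722873 ≈ -4.3108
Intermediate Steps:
Q(s, Y) = 4 - Y*s² (Q(s, Y) = 4 - Y*s*s = 4 - Y*s²)
E(y) = (-33 + 2*y/(-1 + y))*(-24 + y) (E(y) = ((2*y)/(-1 + y) - 33)*(-24 + y) = (2*y/(-1 + y) - 33)*(-24 + y) = (-33 + 2*y/(-1 + y))*(-24 + y))
(-24363 + 10134)/(9375 + E(Q(D, -6))) = (-24363 + 10134)/(9375 + (-792 - 31*(4 - 1*(-6)*(-6)²)² + 777*(4 - 1*(-6)*(-6)²))/(-1 + (4 - 1*(-6)*(-6)²))) = -14229/(9375 + (-792 - 31*(4 - 1*(-6)*36)² + 777*(4 - 1*(-6)*36))/(-1 + (4 - 1*(-6)*36))) = -14229/(9375 + (-792 - 31*(4 + 216)² + 777*(4 + 216))/(-1 + (4 + 216))) = -14229/(9375 + (-792 - 31*220² + 777*220)/(-1 + 220)) = -14229/(9375 + (-792 - 31*48400 + 170940)/219) = -14229/(9375 + (-792 - 1500400 + 170940)/219) = -14229/(9375 + (1/219)*(-1330252)) = -14229/(9375 - 1330252/219) = -14229/722873/219 = -14229*219/722873 = -3116151/722873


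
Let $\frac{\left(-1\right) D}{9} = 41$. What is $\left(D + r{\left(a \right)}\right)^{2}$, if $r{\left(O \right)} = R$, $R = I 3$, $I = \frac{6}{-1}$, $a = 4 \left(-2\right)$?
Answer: $149769$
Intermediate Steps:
$D = -369$ ($D = \left(-9\right) 41 = -369$)
$a = -8$
$I = -6$ ($I = 6 \left(-1\right) = -6$)
$R = -18$ ($R = \left(-6\right) 3 = -18$)
$r{\left(O \right)} = -18$
$\left(D + r{\left(a \right)}\right)^{2} = \left(-369 - 18\right)^{2} = \left(-387\right)^{2} = 149769$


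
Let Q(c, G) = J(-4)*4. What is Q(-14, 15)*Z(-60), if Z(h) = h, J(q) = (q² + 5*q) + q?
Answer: 1920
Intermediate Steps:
J(q) = q² + 6*q
Q(c, G) = -32 (Q(c, G) = -4*(6 - 4)*4 = -4*2*4 = -8*4 = -32)
Q(-14, 15)*Z(-60) = -32*(-60) = 1920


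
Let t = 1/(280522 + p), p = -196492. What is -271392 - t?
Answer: -22805069761/84030 ≈ -2.7139e+5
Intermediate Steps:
t = 1/84030 (t = 1/(280522 - 196492) = 1/84030 ≈ 1.1901e-5)
-271392 - t = -271392 - 1*1/84030 = -271392 - 1/84030 = -22805069761/84030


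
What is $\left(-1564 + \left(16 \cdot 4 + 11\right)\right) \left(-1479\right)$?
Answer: $2202231$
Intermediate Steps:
$\left(-1564 + \left(16 \cdot 4 + 11\right)\right) \left(-1479\right) = \left(-1564 + \left(64 + 11\right)\right) \left(-1479\right) = \left(-1564 + 75\right) \left(-1479\right) = \left(-1489\right) \left(-1479\right) = 2202231$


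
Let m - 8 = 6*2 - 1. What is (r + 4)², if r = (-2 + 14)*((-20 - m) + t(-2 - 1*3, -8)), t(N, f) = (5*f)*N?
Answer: 3748096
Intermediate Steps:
m = 19 (m = 8 + (6*2 - 1) = 8 + (12 - 1) = 8 + 11 = 19)
t(N, f) = 5*N*f
r = 1932 (r = (-2 + 14)*((-20 - 1*19) + 5*(-2 - 1*3)*(-8)) = 12*((-20 - 19) + 5*(-2 - 3)*(-8)) = 12*(-39 + 5*(-5)*(-8)) = 12*(-39 + 200) = 12*161 = 1932)
(r + 4)² = (1932 + 4)² = 1936² = 3748096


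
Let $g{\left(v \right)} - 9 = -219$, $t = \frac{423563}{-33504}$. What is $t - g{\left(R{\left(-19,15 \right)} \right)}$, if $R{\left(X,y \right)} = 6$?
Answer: $\frac{6612277}{33504} \approx 197.36$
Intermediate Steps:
$t = - \frac{423563}{33504}$ ($t = 423563 \left(- \frac{1}{33504}\right) = - \frac{423563}{33504} \approx -12.642$)
$g{\left(v \right)} = -210$ ($g{\left(v \right)} = 9 - 219 = -210$)
$t - g{\left(R{\left(-19,15 \right)} \right)} = - \frac{423563}{33504} - -210 = - \frac{423563}{33504} + 210 = \frac{6612277}{33504}$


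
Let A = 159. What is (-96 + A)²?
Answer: 3969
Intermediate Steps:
(-96 + A)² = (-96 + 159)² = 63² = 3969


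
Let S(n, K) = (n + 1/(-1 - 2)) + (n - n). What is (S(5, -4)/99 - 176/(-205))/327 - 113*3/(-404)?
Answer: 6771562273/8043395580 ≈ 0.84188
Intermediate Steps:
S(n, K) = -⅓ + n (S(n, K) = (n + 1/(-3)) + 0 = (n - ⅓) + 0 = (-⅓ + n) + 0 = -⅓ + n)
(S(5, -4)/99 - 176/(-205))/327 - 113*3/(-404) = ((-⅓ + 5)/99 - 176/(-205))/327 - 113*3/(-404) = ((14/3)*(1/99) - 176*(-1/205))*(1/327) - 339*(-1/404) = (14/297 + 176/205)*(1/327) + 339/404 = (55142/60885)*(1/327) + 339/404 = 55142/19909395 + 339/404 = 6771562273/8043395580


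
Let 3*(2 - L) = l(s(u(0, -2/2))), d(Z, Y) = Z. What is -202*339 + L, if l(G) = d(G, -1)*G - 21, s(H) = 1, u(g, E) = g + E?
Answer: -205408/3 ≈ -68469.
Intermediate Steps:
u(g, E) = E + g
l(G) = -21 + G² (l(G) = G*G - 21 = G² - 21 = -21 + G²)
L = 26/3 (L = 2 - (-21 + 1²)/3 = 2 - (-21 + 1)/3 = 2 - ⅓*(-20) = 2 + 20/3 = 26/3 ≈ 8.6667)
-202*339 + L = -202*339 + 26/3 = -68478 + 26/3 = -205408/3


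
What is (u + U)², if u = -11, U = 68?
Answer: 3249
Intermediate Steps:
(u + U)² = (-11 + 68)² = 57² = 3249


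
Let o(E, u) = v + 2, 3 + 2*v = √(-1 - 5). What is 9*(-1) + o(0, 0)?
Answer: -17/2 + I*√6/2 ≈ -8.5 + 1.2247*I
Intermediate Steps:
v = -3/2 + I*√6/2 (v = -3/2 + √(-1 - 5)/2 = -3/2 + √(-6)/2 = -3/2 + (I*√6)/2 = -3/2 + I*√6/2 ≈ -1.5 + 1.2247*I)
o(E, u) = ½ + I*√6/2 (o(E, u) = (-3/2 + I*√6/2) + 2 = ½ + I*√6/2)
9*(-1) + o(0, 0) = 9*(-1) + (½ + I*√6/2) = -9 + (½ + I*√6/2) = -17/2 + I*√6/2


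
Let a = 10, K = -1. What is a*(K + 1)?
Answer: 0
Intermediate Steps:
a*(K + 1) = 10*(-1 + 1) = 10*0 = 0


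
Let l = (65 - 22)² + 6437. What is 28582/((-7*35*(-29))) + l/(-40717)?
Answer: 1104901264/289294285 ≈ 3.8193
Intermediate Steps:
l = 8286 (l = 43² + 6437 = 1849 + 6437 = 8286)
28582/((-7*35*(-29))) + l/(-40717) = 28582/((-7*35*(-29))) + 8286/(-40717) = 28582/((-245*(-29))) + 8286*(-1/40717) = 28582/7105 - 8286/40717 = 1104901264/289294285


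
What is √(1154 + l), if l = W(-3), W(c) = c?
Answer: √1151 ≈ 33.926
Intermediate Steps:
l = -3
√(1154 + l) = √(1154 - 3) = √1151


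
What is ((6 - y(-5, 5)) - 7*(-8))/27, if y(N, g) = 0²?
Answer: 62/27 ≈ 2.2963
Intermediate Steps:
y(N, g) = 0
((6 - y(-5, 5)) - 7*(-8))/27 = ((6 - 1*0) - 7*(-8))/27 = ((6 + 0) + 56)*(1/27) = (6 + 56)*(1/27) = 62*(1/27) = 62/27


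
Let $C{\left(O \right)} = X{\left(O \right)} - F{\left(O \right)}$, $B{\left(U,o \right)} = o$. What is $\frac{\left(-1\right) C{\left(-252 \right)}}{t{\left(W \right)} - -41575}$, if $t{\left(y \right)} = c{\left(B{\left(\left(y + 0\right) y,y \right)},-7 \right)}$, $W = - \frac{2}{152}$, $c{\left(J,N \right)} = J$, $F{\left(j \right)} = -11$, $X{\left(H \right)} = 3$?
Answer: $- \frac{1064}{3159699} \approx -0.00033674$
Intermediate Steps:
$W = - \frac{1}{76}$ ($W = \left(-2\right) \frac{1}{152} = - \frac{1}{76} \approx -0.013158$)
$t{\left(y \right)} = y$
$C{\left(O \right)} = 14$ ($C{\left(O \right)} = 3 - -11 = 3 + 11 = 14$)
$\frac{\left(-1\right) C{\left(-252 \right)}}{t{\left(W \right)} - -41575} = \frac{\left(-1\right) 14}{- \frac{1}{76} - -41575} = - \frac{14}{- \frac{1}{76} + 41575} = - \frac{14}{\frac{3159699}{76}} = \left(-14\right) \frac{76}{3159699} = - \frac{1064}{3159699}$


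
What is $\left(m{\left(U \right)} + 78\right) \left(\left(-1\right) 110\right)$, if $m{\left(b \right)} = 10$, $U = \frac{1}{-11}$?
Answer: $-9680$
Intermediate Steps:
$U = - \frac{1}{11} \approx -0.090909$
$\left(m{\left(U \right)} + 78\right) \left(\left(-1\right) 110\right) = \left(10 + 78\right) \left(\left(-1\right) 110\right) = 88 \left(-110\right) = -9680$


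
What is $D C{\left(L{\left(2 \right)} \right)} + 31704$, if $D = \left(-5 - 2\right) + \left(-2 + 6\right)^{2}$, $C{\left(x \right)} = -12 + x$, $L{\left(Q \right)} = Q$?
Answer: $31614$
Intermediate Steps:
$D = 9$ ($D = -7 + 4^{2} = -7 + 16 = 9$)
$D C{\left(L{\left(2 \right)} \right)} + 31704 = 9 \left(-12 + 2\right) + 31704 = 9 \left(-10\right) + 31704 = -90 + 31704 = 31614$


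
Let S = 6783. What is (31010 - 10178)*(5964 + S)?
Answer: 265545504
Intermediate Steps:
(31010 - 10178)*(5964 + S) = (31010 - 10178)*(5964 + 6783) = 20832*12747 = 265545504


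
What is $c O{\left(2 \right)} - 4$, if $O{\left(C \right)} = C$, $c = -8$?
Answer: $-20$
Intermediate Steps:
$c O{\left(2 \right)} - 4 = \left(-8\right) 2 - 4 = -16 - 4 = -20$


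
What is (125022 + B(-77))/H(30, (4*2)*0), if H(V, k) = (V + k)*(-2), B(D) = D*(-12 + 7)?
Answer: -125407/60 ≈ -2090.1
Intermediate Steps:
B(D) = -5*D (B(D) = D*(-5) = -5*D)
H(V, k) = -2*V - 2*k
(125022 + B(-77))/H(30, (4*2)*0) = (125022 - 5*(-77))/(-2*30 - 2*4*2*0) = (125022 + 385)/(-60 - 16*0) = 125407/(-60 - 2*0) = 125407/(-60 + 0) = 125407/(-60) = 125407*(-1/60) = -125407/60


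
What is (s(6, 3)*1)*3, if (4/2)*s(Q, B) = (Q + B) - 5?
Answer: 6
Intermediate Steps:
s(Q, B) = -5/2 + B/2 + Q/2 (s(Q, B) = ((Q + B) - 5)/2 = ((B + Q) - 5)/2 = (-5 + B + Q)/2 = -5/2 + B/2 + Q/2)
(s(6, 3)*1)*3 = ((-5/2 + (1/2)*3 + (1/2)*6)*1)*3 = ((-5/2 + 3/2 + 3)*1)*3 = (2*1)*3 = 2*3 = 6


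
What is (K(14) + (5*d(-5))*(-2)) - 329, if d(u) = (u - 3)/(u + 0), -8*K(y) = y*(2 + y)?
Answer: -373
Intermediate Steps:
K(y) = -y*(2 + y)/8
d(u) = (-3 + u)/u
(K(14) + (5*d(-5))*(-2)) - 329 = (-1/8*14*(2 + 14) + (5*((-3 - 5)/(-5)))*(-2)) - 329 = (-1/8*14*16 + (5*(-1/5*(-8)))*(-2)) - 329 = (-28 + (5*(8/5))*(-2)) - 329 = (-28 + 8*(-2)) - 329 = (-28 - 16) - 329 = -44 - 329 = -373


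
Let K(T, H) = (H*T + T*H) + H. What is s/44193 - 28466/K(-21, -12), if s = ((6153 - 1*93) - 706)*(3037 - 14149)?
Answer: -5088145459/3623826 ≈ -1404.1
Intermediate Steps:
K(T, H) = H + 2*H*T (K(T, H) = (H*T + H*T) + H = 2*H*T + H = H + 2*H*T)
s = -59493648 (s = ((6153 - 93) - 706)*(-11112) = (6060 - 706)*(-11112) = 5354*(-11112) = -59493648)
s/44193 - 28466/K(-21, -12) = -59493648/44193 - 28466*(-1/(12*(1 + 2*(-21)))) = -59493648*1/44193 - 28466*(-1/(12*(1 - 42))) = -19831216/14731 - 28466/((-12*(-41))) = -19831216/14731 - 28466/492 = -19831216/14731 - 28466*1/492 = -19831216/14731 - 14233/246 = -5088145459/3623826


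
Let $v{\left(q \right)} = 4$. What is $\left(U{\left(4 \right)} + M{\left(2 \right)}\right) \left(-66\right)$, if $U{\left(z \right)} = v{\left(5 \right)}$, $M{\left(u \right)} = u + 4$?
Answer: $-660$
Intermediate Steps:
$M{\left(u \right)} = 4 + u$
$U{\left(z \right)} = 4$
$\left(U{\left(4 \right)} + M{\left(2 \right)}\right) \left(-66\right) = \left(4 + \left(4 + 2\right)\right) \left(-66\right) = \left(4 + 6\right) \left(-66\right) = 10 \left(-66\right) = -660$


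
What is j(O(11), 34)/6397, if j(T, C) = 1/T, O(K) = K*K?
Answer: 1/774037 ≈ 1.2919e-6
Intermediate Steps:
O(K) = K²
j(O(11), 34)/6397 = 1/(11²*6397) = (1/6397)/121 = (1/121)*(1/6397) = 1/774037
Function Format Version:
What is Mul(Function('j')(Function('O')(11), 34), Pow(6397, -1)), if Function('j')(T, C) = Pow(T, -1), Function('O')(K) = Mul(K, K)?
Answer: Rational(1, 774037) ≈ 1.2919e-6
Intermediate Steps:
Function('O')(K) = Pow(K, 2)
Mul(Function('j')(Function('O')(11), 34), Pow(6397, -1)) = Mul(Pow(Pow(11, 2), -1), Pow(6397, -1)) = Mul(Pow(121, -1), Rational(1, 6397)) = Mul(Rational(1, 121), Rational(1, 6397)) = Rational(1, 774037)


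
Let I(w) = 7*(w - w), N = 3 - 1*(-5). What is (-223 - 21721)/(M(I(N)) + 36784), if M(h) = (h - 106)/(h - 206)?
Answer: -2260232/3788805 ≈ -0.59656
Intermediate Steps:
N = 8 (N = 3 + 5 = 8)
I(w) = 0 (I(w) = 7*0 = 0)
M(h) = (-106 + h)/(-206 + h)
(-223 - 21721)/(M(I(N)) + 36784) = (-223 - 21721)/((-106 + 0)/(-206 + 0) + 36784) = -21944/(-106/(-206) + 36784) = -21944/(-1/206*(-106) + 36784) = -21944/(53/103 + 36784) = -21944/3788805/103 = -21944*103/3788805 = -2260232/3788805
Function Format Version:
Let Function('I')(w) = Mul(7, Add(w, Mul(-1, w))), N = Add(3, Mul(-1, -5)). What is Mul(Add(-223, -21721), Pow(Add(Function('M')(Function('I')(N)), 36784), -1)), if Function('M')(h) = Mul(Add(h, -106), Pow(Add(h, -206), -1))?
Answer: Rational(-2260232, 3788805) ≈ -0.59656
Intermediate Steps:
N = 8 (N = Add(3, 5) = 8)
Function('I')(w) = 0 (Function('I')(w) = Mul(7, 0) = 0)
Function('M')(h) = Mul(Pow(Add(-206, h), -1), Add(-106, h)) (Function('M')(h) = Mul(Add(-106, h), Pow(Add(-206, h), -1)) = Mul(Pow(Add(-206, h), -1), Add(-106, h)))
Mul(Add(-223, -21721), Pow(Add(Function('M')(Function('I')(N)), 36784), -1)) = Mul(Add(-223, -21721), Pow(Add(Mul(Pow(Add(-206, 0), -1), Add(-106, 0)), 36784), -1)) = Mul(-21944, Pow(Add(Mul(Pow(-206, -1), -106), 36784), -1)) = Mul(-21944, Pow(Add(Mul(Rational(-1, 206), -106), 36784), -1)) = Mul(-21944, Pow(Add(Rational(53, 103), 36784), -1)) = Mul(-21944, Pow(Rational(3788805, 103), -1)) = Mul(-21944, Rational(103, 3788805)) = Rational(-2260232, 3788805)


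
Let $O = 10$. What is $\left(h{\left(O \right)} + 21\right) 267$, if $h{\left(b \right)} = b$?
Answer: $8277$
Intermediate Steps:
$\left(h{\left(O \right)} + 21\right) 267 = \left(10 + 21\right) 267 = 31 \cdot 267 = 8277$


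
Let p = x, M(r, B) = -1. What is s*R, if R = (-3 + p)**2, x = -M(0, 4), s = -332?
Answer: -1328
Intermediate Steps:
x = 1 (x = -1*(-1) = 1)
p = 1
R = 4 (R = (-3 + 1)**2 = (-2)**2 = 4)
s*R = -332*4 = -1328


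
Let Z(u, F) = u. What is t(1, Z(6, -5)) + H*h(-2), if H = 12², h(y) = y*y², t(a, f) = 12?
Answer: -1140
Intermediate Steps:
h(y) = y³
H = 144
t(1, Z(6, -5)) + H*h(-2) = 12 + 144*(-2)³ = 12 + 144*(-8) = 12 - 1152 = -1140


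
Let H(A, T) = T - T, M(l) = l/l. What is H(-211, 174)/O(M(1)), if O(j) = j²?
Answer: 0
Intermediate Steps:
M(l) = 1
H(A, T) = 0
H(-211, 174)/O(M(1)) = 0/(1²) = 0/1 = 0*1 = 0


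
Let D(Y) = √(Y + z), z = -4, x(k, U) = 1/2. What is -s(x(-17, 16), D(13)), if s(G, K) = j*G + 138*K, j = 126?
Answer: -477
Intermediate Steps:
x(k, U) = ½
D(Y) = √(-4 + Y) (D(Y) = √(Y - 4) = √(-4 + Y))
s(G, K) = 126*G + 138*K
-s(x(-17, 16), D(13)) = -(126*(½) + 138*√(-4 + 13)) = -(63 + 138*√9) = -(63 + 138*3) = -(63 + 414) = -1*477 = -477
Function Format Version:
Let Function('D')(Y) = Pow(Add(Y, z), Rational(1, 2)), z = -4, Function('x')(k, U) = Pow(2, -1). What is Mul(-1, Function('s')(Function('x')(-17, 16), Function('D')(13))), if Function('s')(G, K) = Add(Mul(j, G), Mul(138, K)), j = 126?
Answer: -477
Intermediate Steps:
Function('x')(k, U) = Rational(1, 2)
Function('D')(Y) = Pow(Add(-4, Y), Rational(1, 2)) (Function('D')(Y) = Pow(Add(Y, -4), Rational(1, 2)) = Pow(Add(-4, Y), Rational(1, 2)))
Function('s')(G, K) = Add(Mul(126, G), Mul(138, K))
Mul(-1, Function('s')(Function('x')(-17, 16), Function('D')(13))) = Mul(-1, Add(Mul(126, Rational(1, 2)), Mul(138, Pow(Add(-4, 13), Rational(1, 2))))) = Mul(-1, Add(63, Mul(138, Pow(9, Rational(1, 2))))) = Mul(-1, Add(63, Mul(138, 3))) = Mul(-1, Add(63, 414)) = Mul(-1, 477) = -477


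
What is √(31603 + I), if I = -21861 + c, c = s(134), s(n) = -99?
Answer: √9643 ≈ 98.199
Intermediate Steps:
c = -99
I = -21960 (I = -21861 - 99 = -21960)
√(31603 + I) = √(31603 - 21960) = √9643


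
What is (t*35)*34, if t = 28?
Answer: 33320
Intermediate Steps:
(t*35)*34 = (28*35)*34 = 980*34 = 33320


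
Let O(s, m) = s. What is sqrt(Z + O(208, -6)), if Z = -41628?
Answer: 2*I*sqrt(10355) ≈ 203.52*I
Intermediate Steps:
sqrt(Z + O(208, -6)) = sqrt(-41628 + 208) = sqrt(-41420) = 2*I*sqrt(10355)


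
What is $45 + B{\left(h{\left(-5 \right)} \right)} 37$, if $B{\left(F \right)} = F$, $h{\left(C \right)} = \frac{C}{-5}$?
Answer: $82$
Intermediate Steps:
$h{\left(C \right)} = - \frac{C}{5}$ ($h{\left(C \right)} = C \left(- \frac{1}{5}\right) = - \frac{C}{5}$)
$45 + B{\left(h{\left(-5 \right)} \right)} 37 = 45 + \left(- \frac{1}{5}\right) \left(-5\right) 37 = 45 + 1 \cdot 37 = 45 + 37 = 82$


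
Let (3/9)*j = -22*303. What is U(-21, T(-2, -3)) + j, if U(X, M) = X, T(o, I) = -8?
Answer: -20019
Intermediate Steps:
j = -19998 (j = 3*(-22*303) = 3*(-6666) = -19998)
U(-21, T(-2, -3)) + j = -21 - 19998 = -20019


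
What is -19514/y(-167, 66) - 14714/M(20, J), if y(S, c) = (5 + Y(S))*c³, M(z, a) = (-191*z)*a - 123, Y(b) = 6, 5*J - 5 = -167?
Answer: -741593729/5924573820 ≈ -0.12517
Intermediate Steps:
J = -162/5 (J = 1 + (⅕)*(-167) = 1 - 167/5 = -162/5 ≈ -32.400)
M(z, a) = -123 - 191*a*z (M(z, a) = -191*a*z - 123 = -123 - 191*a*z)
y(S, c) = 11*c³ (y(S, c) = (5 + 6)*c³ = 11*c³)
-19514/y(-167, 66) - 14714/M(20, J) = -19514/(11*66³) - 14714/(-123 - 191*(-162/5)*20) = -19514/(11*287496) - 14714/(-123 + 123768) = -19514/3162456 - 14714/123645 = -19514*1/3162456 - 14714*1/123645 = -887/143748 - 14714/123645 = -741593729/5924573820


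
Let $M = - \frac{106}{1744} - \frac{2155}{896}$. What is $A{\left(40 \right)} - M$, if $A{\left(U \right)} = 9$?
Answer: $\frac{1119807}{97664} \approx 11.466$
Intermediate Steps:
$M = - \frac{240831}{97664}$ ($M = \left(-106\right) \frac{1}{1744} - \frac{2155}{896} = - \frac{53}{872} - \frac{2155}{896} = - \frac{240831}{97664} \approx -2.4659$)
$A{\left(40 \right)} - M = 9 - - \frac{240831}{97664} = 9 + \frac{240831}{97664} = \frac{1119807}{97664}$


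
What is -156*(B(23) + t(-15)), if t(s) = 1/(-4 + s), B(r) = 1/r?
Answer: 624/437 ≈ 1.4279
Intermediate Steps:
-156*(B(23) + t(-15)) = -156*(1/23 + 1/(-4 - 15)) = -156*(1/23 + 1/(-19)) = -156*(1/23 - 1/19) = -156*(-4/437) = 624/437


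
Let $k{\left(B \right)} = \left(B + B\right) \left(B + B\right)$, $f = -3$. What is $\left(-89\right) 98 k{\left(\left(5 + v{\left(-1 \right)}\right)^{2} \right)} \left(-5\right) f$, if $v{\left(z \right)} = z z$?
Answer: $-678222720$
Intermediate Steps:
$v{\left(z \right)} = z^{2}$
$k{\left(B \right)} = 4 B^{2}$ ($k{\left(B \right)} = 2 B 2 B = 4 B^{2}$)
$\left(-89\right) 98 k{\left(\left(5 + v{\left(-1 \right)}\right)^{2} \right)} \left(-5\right) f = \left(-89\right) 98 \cdot 4 \left(\left(5 + \left(-1\right)^{2}\right)^{2}\right)^{2} \left(-5\right) \left(-3\right) = - 8722 \cdot 4 \left(\left(5 + 1\right)^{2}\right)^{2} \left(-5\right) \left(-3\right) = - 8722 \cdot 4 \left(6^{2}\right)^{2} \left(-5\right) \left(-3\right) = - 8722 \cdot 4 \cdot 36^{2} \left(-5\right) \left(-3\right) = - 8722 \cdot 4 \cdot 1296 \left(-5\right) \left(-3\right) = - 8722 \cdot 5184 \left(-5\right) \left(-3\right) = - 8722 \left(\left(-25920\right) \left(-3\right)\right) = \left(-8722\right) 77760 = -678222720$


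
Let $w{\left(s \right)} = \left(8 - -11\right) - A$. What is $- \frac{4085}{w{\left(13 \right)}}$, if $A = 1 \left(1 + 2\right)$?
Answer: $- \frac{4085}{16} \approx -255.31$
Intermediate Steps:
$A = 3$ ($A = 1 \cdot 3 = 3$)
$w{\left(s \right)} = 16$ ($w{\left(s \right)} = \left(8 - -11\right) - 3 = \left(8 + 11\right) - 3 = 19 - 3 = 16$)
$- \frac{4085}{w{\left(13 \right)}} = - \frac{4085}{16}$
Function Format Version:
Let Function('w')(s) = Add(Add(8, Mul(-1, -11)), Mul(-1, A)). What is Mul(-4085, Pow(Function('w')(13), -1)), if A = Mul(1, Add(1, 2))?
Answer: Rational(-4085, 16) ≈ -255.31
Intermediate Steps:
A = 3 (A = Mul(1, 3) = 3)
Function('w')(s) = 16 (Function('w')(s) = Add(Add(8, Mul(-1, -11)), Mul(-1, 3)) = Add(Add(8, 11), -3) = Add(19, -3) = 16)
Mul(-4085, Pow(Function('w')(13), -1)) = Mul(-4085, Pow(16, -1)) = Mul(-4085, Rational(1, 16)) = Rational(-4085, 16)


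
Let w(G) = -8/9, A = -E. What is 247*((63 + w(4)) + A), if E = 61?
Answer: 2470/9 ≈ 274.44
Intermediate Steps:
A = -61 (A = -1*61 = -61)
w(G) = -8/9 (w(G) = -8*1/9 = -8/9)
247*((63 + w(4)) + A) = 247*((63 - 8/9) - 61) = 247*(559/9 - 61) = 247*(10/9) = 2470/9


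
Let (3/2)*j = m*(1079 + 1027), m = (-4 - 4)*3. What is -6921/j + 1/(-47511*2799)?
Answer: 11362682833/55321048224 ≈ 0.20540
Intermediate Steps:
m = -24 (m = -8*3 = -24)
j = -33696 (j = 2*(-24*(1079 + 1027))/3 = 2*(-24*2106)/3 = (2/3)*(-50544) = -33696)
-6921/j + 1/(-47511*2799) = -6921/(-33696) + 1/(-47511*2799) = -6921*(-1/33696) - 1/47511*1/2799 = 769/3744 - 1/132983289 = 11362682833/55321048224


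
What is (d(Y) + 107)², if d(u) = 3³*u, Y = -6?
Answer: 3025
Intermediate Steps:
d(u) = 27*u
(d(Y) + 107)² = (27*(-6) + 107)² = (-162 + 107)² = (-55)² = 3025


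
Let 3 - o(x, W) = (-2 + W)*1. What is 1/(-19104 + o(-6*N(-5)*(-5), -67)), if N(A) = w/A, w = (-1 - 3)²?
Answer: -1/19032 ≈ -5.2543e-5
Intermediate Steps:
w = 16 (w = (-4)² = 16)
N(A) = 16/A
o(x, W) = 5 - W (o(x, W) = 3 - (-2 + W) = 3 + (2 - W) = 5 - W)
1/(-19104 + o(-6*N(-5)*(-5), -67)) = 1/(-19104 + (5 - 1*(-67))) = 1/(-19104 + (5 + 67)) = 1/(-19104 + 72) = 1/(-19032) = -1/19032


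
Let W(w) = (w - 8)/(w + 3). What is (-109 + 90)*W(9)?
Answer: -19/12 ≈ -1.5833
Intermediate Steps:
W(w) = (-8 + w)/(3 + w)
(-109 + 90)*W(9) = (-109 + 90)*((-8 + 9)/(3 + 9)) = -19/12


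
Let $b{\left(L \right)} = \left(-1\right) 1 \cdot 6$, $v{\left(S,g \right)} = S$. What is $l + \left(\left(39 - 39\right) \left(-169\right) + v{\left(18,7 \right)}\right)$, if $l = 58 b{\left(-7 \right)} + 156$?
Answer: $-174$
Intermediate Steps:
$b{\left(L \right)} = -6$ ($b{\left(L \right)} = \left(-1\right) 6 = -6$)
$l = -192$ ($l = 58 \left(-6\right) + 156 = -348 + 156 = -192$)
$l + \left(\left(39 - 39\right) \left(-169\right) + v{\left(18,7 \right)}\right) = -192 + \left(\left(39 - 39\right) \left(-169\right) + 18\right) = -192 + \left(0 \left(-169\right) + 18\right) = -192 + \left(0 + 18\right) = -192 + 18 = -174$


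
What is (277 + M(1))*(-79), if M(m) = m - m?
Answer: -21883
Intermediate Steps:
M(m) = 0
(277 + M(1))*(-79) = (277 + 0)*(-79) = 277*(-79) = -21883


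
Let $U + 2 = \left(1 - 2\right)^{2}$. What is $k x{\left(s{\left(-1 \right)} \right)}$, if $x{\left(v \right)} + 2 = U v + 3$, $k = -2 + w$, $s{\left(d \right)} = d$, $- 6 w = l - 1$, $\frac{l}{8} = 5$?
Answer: $-17$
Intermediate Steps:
$l = 40$ ($l = 8 \cdot 5 = 40$)
$w = - \frac{13}{2}$ ($w = - \frac{40 - 1}{6} = \left(- \frac{1}{6}\right) 39 = - \frac{13}{2} \approx -6.5$)
$U = -1$ ($U = -2 + \left(1 - 2\right)^{2} = -2 + \left(-1\right)^{2} = -2 + 1 = -1$)
$k = - \frac{17}{2}$ ($k = -2 - \frac{13}{2} = - \frac{17}{2} \approx -8.5$)
$x{\left(v \right)} = 1 - v$ ($x{\left(v \right)} = -2 - \left(-3 + v\right) = 1 - v$)
$k x{\left(s{\left(-1 \right)} \right)} = - \frac{17 \left(1 - -1\right)}{2} = - \frac{17 \left(1 + 1\right)}{2} = \left(- \frac{17}{2}\right) 2 = -17$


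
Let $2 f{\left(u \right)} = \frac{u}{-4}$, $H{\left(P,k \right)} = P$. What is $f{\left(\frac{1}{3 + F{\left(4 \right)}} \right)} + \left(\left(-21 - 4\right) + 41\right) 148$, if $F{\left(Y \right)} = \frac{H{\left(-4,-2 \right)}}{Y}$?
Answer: $\frac{37887}{16} \approx 2367.9$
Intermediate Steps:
$F{\left(Y \right)} = - \frac{4}{Y}$
$f{\left(u \right)} = - \frac{u}{8}$ ($f{\left(u \right)} = \frac{u \frac{1}{-4}}{2} = \frac{u \left(- \frac{1}{4}\right)}{2} = \frac{\left(- \frac{1}{4}\right) u}{2} = - \frac{u}{8}$)
$f{\left(\frac{1}{3 + F{\left(4 \right)}} \right)} + \left(\left(-21 - 4\right) + 41\right) 148 = - \frac{1}{8 \left(3 - \frac{4}{4}\right)} + \left(\left(-21 - 4\right) + 41\right) 148 = - \frac{1}{8 \left(3 - 1\right)} + \left(\left(-21 - 4\right) + 41\right) 148 = - \frac{1}{8 \left(3 - 1\right)} + \left(-25 + 41\right) 148 = - \frac{1}{8 \cdot 2} + 16 \cdot 148 = \left(- \frac{1}{8}\right) \frac{1}{2} + 2368 = - \frac{1}{16} + 2368 = \frac{37887}{16}$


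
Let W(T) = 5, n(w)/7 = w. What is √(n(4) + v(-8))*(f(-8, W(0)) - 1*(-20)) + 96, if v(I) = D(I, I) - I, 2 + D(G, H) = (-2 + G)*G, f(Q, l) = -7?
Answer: 96 + 13*√114 ≈ 234.80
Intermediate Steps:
n(w) = 7*w
D(G, H) = -2 + G*(-2 + G) (D(G, H) = -2 + (-2 + G)*G = -2 + G*(-2 + G))
v(I) = -2 + I² - 3*I (v(I) = (-2 + I² - 2*I) - I = -2 + I² - 3*I)
√(n(4) + v(-8))*(f(-8, W(0)) - 1*(-20)) + 96 = √(7*4 + (-2 + (-8)² - 3*(-8)))*(-7 - 1*(-20)) + 96 = √(28 + (-2 + 64 + 24))*(-7 + 20) + 96 = √(28 + 86)*13 + 96 = √114*13 + 96 = 13*√114 + 96 = 96 + 13*√114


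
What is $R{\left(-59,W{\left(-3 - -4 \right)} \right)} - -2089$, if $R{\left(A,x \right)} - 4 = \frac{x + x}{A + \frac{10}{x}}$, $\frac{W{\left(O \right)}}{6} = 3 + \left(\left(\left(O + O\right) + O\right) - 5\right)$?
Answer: $\frac{89990}{43} \approx 2092.8$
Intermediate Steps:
$W{\left(O \right)} = -12 + 18 O$ ($W{\left(O \right)} = 6 \left(3 + \left(\left(\left(O + O\right) + O\right) - 5\right)\right) = 6 \left(3 + \left(\left(2 O + O\right) - 5\right)\right) = 6 \left(3 + \left(3 O - 5\right)\right) = 6 \left(3 + \left(-5 + 3 O\right)\right) = 6 \left(-2 + 3 O\right) = -12 + 18 O$)
$R{\left(A,x \right)} = 4 + \frac{2 x}{A + \frac{10}{x}}$ ($R{\left(A,x \right)} = 4 + \frac{x + x}{A + \frac{10}{x}} = 4 + \frac{2 x}{A + \frac{10}{x}}$)
$R{\left(-59,W{\left(-3 - -4 \right)} \right)} - -2089 = \frac{2 \left(20 + \left(-12 + 18 \left(-3 - -4\right)\right)^{2} + 2 \left(-59\right) \left(-12 + 18 \left(-3 - -4\right)\right)\right)}{10 - 59 \left(-12 + 18 \left(-3 - -4\right)\right)} - -2089 = \frac{2 \left(20 + \left(-12 + 18 \left(-3 + 4\right)\right)^{2} + 2 \left(-59\right) \left(-12 + 18 \left(-3 + 4\right)\right)\right)}{10 - 59 \left(-12 + 18 \left(-3 + 4\right)\right)} + 2089 = \frac{2 \left(20 + \left(-12 + 18 \cdot 1\right)^{2} + 2 \left(-59\right) \left(-12 + 18 \cdot 1\right)\right)}{10 - 59 \left(-12 + 18 \cdot 1\right)} + 2089 = \frac{2 \left(20 + \left(-12 + 18\right)^{2} + 2 \left(-59\right) \left(-12 + 18\right)\right)}{10 - 59 \left(-12 + 18\right)} + 2089 = \frac{2 \left(20 + 6^{2} + 2 \left(-59\right) 6\right)}{10 - 354} + 2089 = \frac{2 \left(20 + 36 - 708\right)}{10 - 354} + 2089 = 2 \frac{1}{-344} \left(-652\right) + 2089 = 2 \left(- \frac{1}{344}\right) \left(-652\right) + 2089 = \frac{163}{43} + 2089 = \frac{89990}{43}$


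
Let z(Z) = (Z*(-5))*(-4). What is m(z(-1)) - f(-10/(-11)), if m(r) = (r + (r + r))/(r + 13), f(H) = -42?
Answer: 354/7 ≈ 50.571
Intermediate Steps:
z(Z) = 20*Z (z(Z) = -5*Z*(-4) = 20*Z)
m(r) = 3*r/(13 + r) (m(r) = (r + 2*r)/(13 + r) = (3*r)/(13 + r) = 3*r/(13 + r))
m(z(-1)) - f(-10/(-11)) = 3*(20*(-1))/(13 + 20*(-1)) - 1*(-42) = 3*(-20)/(13 - 20) + 42 = 3*(-20)/(-7) + 42 = 3*(-20)*(-⅐) + 42 = 60/7 + 42 = 354/7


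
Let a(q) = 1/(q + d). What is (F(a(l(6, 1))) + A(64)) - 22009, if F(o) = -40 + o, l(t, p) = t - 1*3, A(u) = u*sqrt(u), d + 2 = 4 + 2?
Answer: -150758/7 ≈ -21537.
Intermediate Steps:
d = 4 (d = -2 + (4 + 2) = -2 + 6 = 4)
A(u) = u**(3/2)
l(t, p) = -3 + t (l(t, p) = t - 3 = -3 + t)
a(q) = 1/(4 + q) (a(q) = 1/(q + 4) = 1/(4 + q))
(F(a(l(6, 1))) + A(64)) - 22009 = ((-40 + 1/(4 + (-3 + 6))) + 64**(3/2)) - 22009 = ((-40 + 1/(4 + 3)) + 512) - 22009 = ((-40 + 1/7) + 512) - 22009 = (-279/7 + 512) - 22009 = 3305/7 - 22009 = -150758/7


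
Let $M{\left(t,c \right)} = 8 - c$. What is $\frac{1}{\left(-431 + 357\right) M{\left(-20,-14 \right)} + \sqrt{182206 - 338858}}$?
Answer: $- \frac{407}{701759} - \frac{i \sqrt{39163}}{1403518} \approx -0.00057997 - 0.000141 i$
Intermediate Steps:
$\frac{1}{\left(-431 + 357\right) M{\left(-20,-14 \right)} + \sqrt{182206 - 338858}} = \frac{1}{\left(-431 + 357\right) \left(8 - -14\right) + \sqrt{182206 - 338858}} = \frac{1}{- 74 \left(8 + 14\right) + \sqrt{-156652}} = \frac{1}{\left(-74\right) 22 + 2 i \sqrt{39163}} = \frac{1}{-1628 + 2 i \sqrt{39163}}$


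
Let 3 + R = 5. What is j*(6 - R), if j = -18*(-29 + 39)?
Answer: -720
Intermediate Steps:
R = 2 (R = -3 + 5 = 2)
j = -180 (j = -18*10 = -180)
j*(6 - R) = -180*(6 - 1*2) = -180*(6 - 2) = -180*4 = -720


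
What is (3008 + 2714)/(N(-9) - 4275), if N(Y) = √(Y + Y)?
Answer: -2717950/2030627 - 5722*I*√2/6091881 ≈ -1.3385 - 0.0013283*I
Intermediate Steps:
N(Y) = √2*√Y (N(Y) = √(2*Y) = √2*√Y)
(3008 + 2714)/(N(-9) - 4275) = (3008 + 2714)/(√2*√(-9) - 4275) = 5722/(√2*(3*I) - 4275) = 5722/(3*I*√2 - 4275) = 5722/(-4275 + 3*I*√2)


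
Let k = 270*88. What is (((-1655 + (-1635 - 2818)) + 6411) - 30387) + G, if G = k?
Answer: -6324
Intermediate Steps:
k = 23760
G = 23760
(((-1655 + (-1635 - 2818)) + 6411) - 30387) + G = (((-1655 + (-1635 - 2818)) + 6411) - 30387) + 23760 = (((-1655 - 4453) + 6411) - 30387) + 23760 = ((-6108 + 6411) - 30387) + 23760 = (303 - 30387) + 23760 = -30084 + 23760 = -6324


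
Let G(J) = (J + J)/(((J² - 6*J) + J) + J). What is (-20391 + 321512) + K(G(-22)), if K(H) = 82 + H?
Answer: 3915638/13 ≈ 3.0120e+5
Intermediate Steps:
G(J) = 2*J/(J² - 4*J) (G(J) = (2*J)/((J² - 5*J) + J) = (2*J)/(J² - 4*J) = 2*J/(J² - 4*J))
(-20391 + 321512) + K(G(-22)) = (-20391 + 321512) + (82 + 2/(-4 - 22)) = 301121 + (82 + 2/(-26)) = 301121 + (82 + 2*(-1/26)) = 301121 + (82 - 1/13) = 301121 + 1065/13 = 3915638/13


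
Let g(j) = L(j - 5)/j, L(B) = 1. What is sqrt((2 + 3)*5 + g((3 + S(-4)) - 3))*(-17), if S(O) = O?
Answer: -51*sqrt(11)/2 ≈ -84.574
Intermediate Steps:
g(j) = 1/j
sqrt((2 + 3)*5 + g((3 + S(-4)) - 3))*(-17) = sqrt((2 + 3)*5 + 1/((3 - 4) - 3))*(-17) = sqrt(5*5 + 1/(-1 - 3))*(-17) = sqrt(25 + 1/(-4))*(-17) = sqrt(25 - 1/4)*(-17) = sqrt(99/4)*(-17) = (3*sqrt(11)/2)*(-17) = -51*sqrt(11)/2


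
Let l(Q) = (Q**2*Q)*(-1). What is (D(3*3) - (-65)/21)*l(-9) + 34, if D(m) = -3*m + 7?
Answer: -86027/7 ≈ -12290.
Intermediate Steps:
D(m) = 7 - 3*m
l(Q) = -Q**3 (l(Q) = Q**3*(-1) = -Q**3)
(D(3*3) - (-65)/21)*l(-9) + 34 = ((7 - 9*3) - (-65)/21)*(-1*(-9)**3) + 34 = ((7 - 3*9) - (-65)/21)*(-1*(-729)) + 34 = ((7 - 27) - 1*(-65/21))*729 + 34 = (-20 + 65/21)*729 + 34 = -355/21*729 + 34 = -86265/7 + 34 = -86027/7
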